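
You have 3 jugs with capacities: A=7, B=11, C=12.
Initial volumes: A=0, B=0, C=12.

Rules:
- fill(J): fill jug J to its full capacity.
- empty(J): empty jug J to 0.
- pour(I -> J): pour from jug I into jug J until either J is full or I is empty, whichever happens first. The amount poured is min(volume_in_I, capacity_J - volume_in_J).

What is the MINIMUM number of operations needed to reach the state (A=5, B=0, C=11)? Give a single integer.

Answer: 5

Derivation:
BFS from (A=0, B=0, C=12). One shortest path:
  1. fill(B) -> (A=0 B=11 C=12)
  2. pour(C -> A) -> (A=7 B=11 C=5)
  3. empty(A) -> (A=0 B=11 C=5)
  4. pour(C -> A) -> (A=5 B=11 C=0)
  5. pour(B -> C) -> (A=5 B=0 C=11)
Reached target in 5 moves.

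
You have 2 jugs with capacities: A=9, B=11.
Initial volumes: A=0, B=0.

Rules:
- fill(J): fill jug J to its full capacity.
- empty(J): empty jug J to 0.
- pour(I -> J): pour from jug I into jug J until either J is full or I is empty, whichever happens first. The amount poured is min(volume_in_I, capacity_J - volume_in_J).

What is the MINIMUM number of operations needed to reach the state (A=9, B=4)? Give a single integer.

BFS from (A=0, B=0). One shortest path:
  1. fill(B) -> (A=0 B=11)
  2. pour(B -> A) -> (A=9 B=2)
  3. empty(A) -> (A=0 B=2)
  4. pour(B -> A) -> (A=2 B=0)
  5. fill(B) -> (A=2 B=11)
  6. pour(B -> A) -> (A=9 B=4)
Reached target in 6 moves.

Answer: 6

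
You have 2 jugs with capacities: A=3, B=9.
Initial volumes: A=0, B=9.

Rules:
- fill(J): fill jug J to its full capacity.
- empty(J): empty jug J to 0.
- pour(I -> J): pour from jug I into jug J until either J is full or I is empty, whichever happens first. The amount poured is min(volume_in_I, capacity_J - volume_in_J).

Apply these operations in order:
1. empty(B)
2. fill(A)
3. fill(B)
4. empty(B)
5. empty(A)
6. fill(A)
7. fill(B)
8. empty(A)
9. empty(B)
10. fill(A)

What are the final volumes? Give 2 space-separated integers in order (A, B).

Step 1: empty(B) -> (A=0 B=0)
Step 2: fill(A) -> (A=3 B=0)
Step 3: fill(B) -> (A=3 B=9)
Step 4: empty(B) -> (A=3 B=0)
Step 5: empty(A) -> (A=0 B=0)
Step 6: fill(A) -> (A=3 B=0)
Step 7: fill(B) -> (A=3 B=9)
Step 8: empty(A) -> (A=0 B=9)
Step 9: empty(B) -> (A=0 B=0)
Step 10: fill(A) -> (A=3 B=0)

Answer: 3 0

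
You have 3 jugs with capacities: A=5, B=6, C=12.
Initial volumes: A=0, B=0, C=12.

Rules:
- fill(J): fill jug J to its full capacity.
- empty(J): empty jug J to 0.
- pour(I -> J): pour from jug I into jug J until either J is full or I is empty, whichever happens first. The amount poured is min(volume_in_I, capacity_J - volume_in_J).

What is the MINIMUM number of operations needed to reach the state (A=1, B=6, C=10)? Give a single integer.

Answer: 8

Derivation:
BFS from (A=0, B=0, C=12). One shortest path:
  1. fill(A) -> (A=5 B=0 C=12)
  2. fill(B) -> (A=5 B=6 C=12)
  3. empty(C) -> (A=5 B=6 C=0)
  4. pour(A -> C) -> (A=0 B=6 C=5)
  5. pour(B -> A) -> (A=5 B=1 C=5)
  6. pour(A -> C) -> (A=0 B=1 C=10)
  7. pour(B -> A) -> (A=1 B=0 C=10)
  8. fill(B) -> (A=1 B=6 C=10)
Reached target in 8 moves.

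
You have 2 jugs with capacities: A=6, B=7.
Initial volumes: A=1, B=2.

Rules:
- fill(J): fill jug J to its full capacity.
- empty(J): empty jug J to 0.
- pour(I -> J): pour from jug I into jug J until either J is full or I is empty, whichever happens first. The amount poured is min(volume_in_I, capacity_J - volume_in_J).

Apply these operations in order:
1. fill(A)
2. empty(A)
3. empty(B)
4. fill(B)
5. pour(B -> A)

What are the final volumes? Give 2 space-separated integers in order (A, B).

Answer: 6 1

Derivation:
Step 1: fill(A) -> (A=6 B=2)
Step 2: empty(A) -> (A=0 B=2)
Step 3: empty(B) -> (A=0 B=0)
Step 4: fill(B) -> (A=0 B=7)
Step 5: pour(B -> A) -> (A=6 B=1)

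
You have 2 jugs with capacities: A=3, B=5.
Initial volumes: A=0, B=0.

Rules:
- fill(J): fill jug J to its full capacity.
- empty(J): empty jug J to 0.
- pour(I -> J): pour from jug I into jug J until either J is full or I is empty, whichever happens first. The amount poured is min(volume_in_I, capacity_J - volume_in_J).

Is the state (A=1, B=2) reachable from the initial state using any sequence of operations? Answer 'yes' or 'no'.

BFS explored all 16 reachable states.
Reachable set includes: (0,0), (0,1), (0,2), (0,3), (0,4), (0,5), (1,0), (1,5), (2,0), (2,5), (3,0), (3,1) ...
Target (A=1, B=2) not in reachable set → no.

Answer: no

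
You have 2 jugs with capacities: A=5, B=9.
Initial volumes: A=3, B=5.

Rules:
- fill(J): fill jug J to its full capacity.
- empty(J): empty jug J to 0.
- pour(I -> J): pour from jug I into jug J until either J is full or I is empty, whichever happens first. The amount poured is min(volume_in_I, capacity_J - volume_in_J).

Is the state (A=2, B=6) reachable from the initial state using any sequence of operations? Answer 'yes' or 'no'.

BFS explored all 29 reachable states.
Reachable set includes: (0,0), (0,1), (0,2), (0,3), (0,4), (0,5), (0,6), (0,7), (0,8), (0,9), (1,0), (1,9) ...
Target (A=2, B=6) not in reachable set → no.

Answer: no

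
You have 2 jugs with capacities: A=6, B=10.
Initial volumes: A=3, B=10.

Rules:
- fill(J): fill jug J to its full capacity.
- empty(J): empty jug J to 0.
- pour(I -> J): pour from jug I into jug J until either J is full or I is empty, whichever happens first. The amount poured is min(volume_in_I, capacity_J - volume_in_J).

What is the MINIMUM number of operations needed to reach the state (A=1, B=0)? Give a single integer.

Answer: 5

Derivation:
BFS from (A=3, B=10). One shortest path:
  1. pour(B -> A) -> (A=6 B=7)
  2. empty(A) -> (A=0 B=7)
  3. pour(B -> A) -> (A=6 B=1)
  4. empty(A) -> (A=0 B=1)
  5. pour(B -> A) -> (A=1 B=0)
Reached target in 5 moves.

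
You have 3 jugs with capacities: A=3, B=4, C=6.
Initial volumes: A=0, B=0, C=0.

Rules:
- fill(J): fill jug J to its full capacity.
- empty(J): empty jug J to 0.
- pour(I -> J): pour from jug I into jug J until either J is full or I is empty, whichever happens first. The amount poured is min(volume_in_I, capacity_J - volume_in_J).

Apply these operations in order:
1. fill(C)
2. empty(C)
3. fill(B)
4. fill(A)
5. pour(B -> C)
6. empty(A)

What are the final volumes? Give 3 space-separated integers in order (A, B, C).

Answer: 0 0 4

Derivation:
Step 1: fill(C) -> (A=0 B=0 C=6)
Step 2: empty(C) -> (A=0 B=0 C=0)
Step 3: fill(B) -> (A=0 B=4 C=0)
Step 4: fill(A) -> (A=3 B=4 C=0)
Step 5: pour(B -> C) -> (A=3 B=0 C=4)
Step 6: empty(A) -> (A=0 B=0 C=4)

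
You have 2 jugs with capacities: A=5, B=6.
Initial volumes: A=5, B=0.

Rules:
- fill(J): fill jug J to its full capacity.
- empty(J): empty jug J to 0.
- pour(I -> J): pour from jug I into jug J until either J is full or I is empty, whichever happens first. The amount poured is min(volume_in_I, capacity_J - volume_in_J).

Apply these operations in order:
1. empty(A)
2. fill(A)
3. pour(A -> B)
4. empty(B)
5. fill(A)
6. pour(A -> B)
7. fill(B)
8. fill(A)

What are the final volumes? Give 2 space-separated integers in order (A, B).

Step 1: empty(A) -> (A=0 B=0)
Step 2: fill(A) -> (A=5 B=0)
Step 3: pour(A -> B) -> (A=0 B=5)
Step 4: empty(B) -> (A=0 B=0)
Step 5: fill(A) -> (A=5 B=0)
Step 6: pour(A -> B) -> (A=0 B=5)
Step 7: fill(B) -> (A=0 B=6)
Step 8: fill(A) -> (A=5 B=6)

Answer: 5 6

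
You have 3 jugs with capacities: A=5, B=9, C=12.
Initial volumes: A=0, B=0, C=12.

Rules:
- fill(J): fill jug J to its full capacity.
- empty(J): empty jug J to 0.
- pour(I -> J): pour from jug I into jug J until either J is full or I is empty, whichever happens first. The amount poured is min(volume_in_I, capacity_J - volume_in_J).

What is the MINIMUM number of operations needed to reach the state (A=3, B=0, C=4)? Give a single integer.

Answer: 5

Derivation:
BFS from (A=0, B=0, C=12). One shortest path:
  1. pour(C -> B) -> (A=0 B=9 C=3)
  2. pour(B -> A) -> (A=5 B=4 C=3)
  3. empty(A) -> (A=0 B=4 C=3)
  4. pour(C -> A) -> (A=3 B=4 C=0)
  5. pour(B -> C) -> (A=3 B=0 C=4)
Reached target in 5 moves.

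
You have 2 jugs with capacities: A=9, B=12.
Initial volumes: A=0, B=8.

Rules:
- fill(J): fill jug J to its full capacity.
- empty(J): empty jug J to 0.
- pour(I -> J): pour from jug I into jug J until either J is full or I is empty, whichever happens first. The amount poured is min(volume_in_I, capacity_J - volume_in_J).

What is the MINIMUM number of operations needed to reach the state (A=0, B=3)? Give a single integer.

BFS from (A=0, B=8). One shortest path:
  1. fill(B) -> (A=0 B=12)
  2. pour(B -> A) -> (A=9 B=3)
  3. empty(A) -> (A=0 B=3)
Reached target in 3 moves.

Answer: 3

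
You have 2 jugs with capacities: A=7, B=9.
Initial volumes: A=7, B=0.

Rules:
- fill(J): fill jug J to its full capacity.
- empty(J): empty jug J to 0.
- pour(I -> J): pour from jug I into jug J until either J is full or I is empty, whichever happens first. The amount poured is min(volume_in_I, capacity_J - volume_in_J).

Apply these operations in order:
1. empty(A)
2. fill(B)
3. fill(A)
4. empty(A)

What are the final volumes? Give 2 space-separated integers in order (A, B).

Step 1: empty(A) -> (A=0 B=0)
Step 2: fill(B) -> (A=0 B=9)
Step 3: fill(A) -> (A=7 B=9)
Step 4: empty(A) -> (A=0 B=9)

Answer: 0 9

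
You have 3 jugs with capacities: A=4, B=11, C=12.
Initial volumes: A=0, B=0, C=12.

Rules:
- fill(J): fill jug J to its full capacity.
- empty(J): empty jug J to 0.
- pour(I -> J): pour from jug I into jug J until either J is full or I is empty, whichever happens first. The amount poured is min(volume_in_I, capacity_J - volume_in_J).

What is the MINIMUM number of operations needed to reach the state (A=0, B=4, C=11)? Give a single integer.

BFS from (A=0, B=0, C=12). One shortest path:
  1. fill(A) -> (A=4 B=0 C=12)
  2. fill(B) -> (A=4 B=11 C=12)
  3. empty(C) -> (A=4 B=11 C=0)
  4. pour(B -> C) -> (A=4 B=0 C=11)
  5. pour(A -> B) -> (A=0 B=4 C=11)
Reached target in 5 moves.

Answer: 5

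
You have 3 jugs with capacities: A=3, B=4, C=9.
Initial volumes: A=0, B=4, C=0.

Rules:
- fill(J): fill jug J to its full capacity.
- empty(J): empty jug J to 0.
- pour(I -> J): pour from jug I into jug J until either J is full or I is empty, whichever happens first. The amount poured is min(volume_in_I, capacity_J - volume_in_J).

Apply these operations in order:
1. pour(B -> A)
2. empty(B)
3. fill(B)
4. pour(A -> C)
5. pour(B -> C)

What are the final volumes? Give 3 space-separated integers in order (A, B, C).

Step 1: pour(B -> A) -> (A=3 B=1 C=0)
Step 2: empty(B) -> (A=3 B=0 C=0)
Step 3: fill(B) -> (A=3 B=4 C=0)
Step 4: pour(A -> C) -> (A=0 B=4 C=3)
Step 5: pour(B -> C) -> (A=0 B=0 C=7)

Answer: 0 0 7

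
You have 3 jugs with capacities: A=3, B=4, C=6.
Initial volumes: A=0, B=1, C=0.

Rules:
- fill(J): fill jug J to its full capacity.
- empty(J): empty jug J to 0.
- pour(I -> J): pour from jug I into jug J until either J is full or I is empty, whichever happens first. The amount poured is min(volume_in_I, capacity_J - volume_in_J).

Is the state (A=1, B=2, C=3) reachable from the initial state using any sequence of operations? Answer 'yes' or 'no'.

BFS explored all 110 reachable states.
Reachable set includes: (0,0,0), (0,0,1), (0,0,2), (0,0,3), (0,0,4), (0,0,5), (0,0,6), (0,1,0), (0,1,1), (0,1,2), (0,1,3), (0,1,4) ...
Target (A=1, B=2, C=3) not in reachable set → no.

Answer: no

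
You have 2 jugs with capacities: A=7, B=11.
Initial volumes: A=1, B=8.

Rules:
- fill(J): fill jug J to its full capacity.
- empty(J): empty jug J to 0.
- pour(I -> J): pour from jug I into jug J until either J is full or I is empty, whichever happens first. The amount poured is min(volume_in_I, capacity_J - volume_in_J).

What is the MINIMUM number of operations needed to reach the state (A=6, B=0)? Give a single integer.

BFS from (A=1, B=8). One shortest path:
  1. pour(B -> A) -> (A=7 B=2)
  2. empty(A) -> (A=0 B=2)
  3. pour(B -> A) -> (A=2 B=0)
  4. fill(B) -> (A=2 B=11)
  5. pour(B -> A) -> (A=7 B=6)
  6. empty(A) -> (A=0 B=6)
  7. pour(B -> A) -> (A=6 B=0)
Reached target in 7 moves.

Answer: 7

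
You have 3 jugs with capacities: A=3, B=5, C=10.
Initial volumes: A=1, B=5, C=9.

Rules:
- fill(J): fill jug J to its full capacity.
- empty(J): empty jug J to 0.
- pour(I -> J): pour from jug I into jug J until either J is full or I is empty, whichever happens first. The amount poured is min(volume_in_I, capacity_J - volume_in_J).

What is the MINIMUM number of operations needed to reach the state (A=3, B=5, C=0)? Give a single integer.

BFS from (A=1, B=5, C=9). One shortest path:
  1. fill(A) -> (A=3 B=5 C=9)
  2. empty(C) -> (A=3 B=5 C=0)
Reached target in 2 moves.

Answer: 2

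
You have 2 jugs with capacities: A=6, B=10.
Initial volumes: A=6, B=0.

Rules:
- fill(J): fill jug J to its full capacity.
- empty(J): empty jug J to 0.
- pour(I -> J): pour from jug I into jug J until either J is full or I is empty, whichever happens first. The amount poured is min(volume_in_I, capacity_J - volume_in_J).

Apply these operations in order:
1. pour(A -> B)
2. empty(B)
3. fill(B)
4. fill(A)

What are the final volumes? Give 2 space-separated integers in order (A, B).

Answer: 6 10

Derivation:
Step 1: pour(A -> B) -> (A=0 B=6)
Step 2: empty(B) -> (A=0 B=0)
Step 3: fill(B) -> (A=0 B=10)
Step 4: fill(A) -> (A=6 B=10)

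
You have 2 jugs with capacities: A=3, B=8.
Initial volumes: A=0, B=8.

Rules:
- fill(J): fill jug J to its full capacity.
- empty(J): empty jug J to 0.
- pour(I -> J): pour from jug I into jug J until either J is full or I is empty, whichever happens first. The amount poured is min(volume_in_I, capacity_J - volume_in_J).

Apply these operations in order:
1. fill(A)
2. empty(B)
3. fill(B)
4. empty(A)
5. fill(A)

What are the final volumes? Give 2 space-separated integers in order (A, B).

Answer: 3 8

Derivation:
Step 1: fill(A) -> (A=3 B=8)
Step 2: empty(B) -> (A=3 B=0)
Step 3: fill(B) -> (A=3 B=8)
Step 4: empty(A) -> (A=0 B=8)
Step 5: fill(A) -> (A=3 B=8)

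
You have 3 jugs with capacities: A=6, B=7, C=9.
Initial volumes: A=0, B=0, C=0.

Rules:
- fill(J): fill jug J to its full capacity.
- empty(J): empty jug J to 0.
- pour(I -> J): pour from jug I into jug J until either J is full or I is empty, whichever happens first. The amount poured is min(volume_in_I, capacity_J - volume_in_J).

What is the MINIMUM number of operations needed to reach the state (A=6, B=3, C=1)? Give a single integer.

Answer: 8

Derivation:
BFS from (A=0, B=0, C=0). One shortest path:
  1. fill(B) -> (A=0 B=7 C=0)
  2. fill(C) -> (A=0 B=7 C=9)
  3. pour(C -> A) -> (A=6 B=7 C=3)
  4. empty(A) -> (A=0 B=7 C=3)
  5. pour(C -> A) -> (A=3 B=7 C=0)
  6. pour(B -> C) -> (A=3 B=0 C=7)
  7. pour(A -> B) -> (A=0 B=3 C=7)
  8. pour(C -> A) -> (A=6 B=3 C=1)
Reached target in 8 moves.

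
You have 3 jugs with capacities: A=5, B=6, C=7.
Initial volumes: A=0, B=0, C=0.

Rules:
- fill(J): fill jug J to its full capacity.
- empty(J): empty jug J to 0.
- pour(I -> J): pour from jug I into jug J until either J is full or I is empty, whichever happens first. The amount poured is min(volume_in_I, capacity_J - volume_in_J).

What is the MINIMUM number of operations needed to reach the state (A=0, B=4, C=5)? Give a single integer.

BFS from (A=0, B=0, C=0). One shortest path:
  1. fill(A) -> (A=5 B=0 C=0)
  2. fill(B) -> (A=5 B=6 C=0)
  3. pour(A -> C) -> (A=0 B=6 C=5)
  4. fill(A) -> (A=5 B=6 C=5)
  5. pour(B -> C) -> (A=5 B=4 C=7)
  6. empty(C) -> (A=5 B=4 C=0)
  7. pour(A -> C) -> (A=0 B=4 C=5)
Reached target in 7 moves.

Answer: 7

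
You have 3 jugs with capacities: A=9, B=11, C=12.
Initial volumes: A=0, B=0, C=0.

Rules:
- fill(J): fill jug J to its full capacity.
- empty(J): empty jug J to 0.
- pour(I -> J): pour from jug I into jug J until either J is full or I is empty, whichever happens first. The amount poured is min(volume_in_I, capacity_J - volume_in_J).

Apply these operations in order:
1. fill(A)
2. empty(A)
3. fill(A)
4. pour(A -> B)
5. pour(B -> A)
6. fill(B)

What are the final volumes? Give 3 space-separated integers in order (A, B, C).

Answer: 9 11 0

Derivation:
Step 1: fill(A) -> (A=9 B=0 C=0)
Step 2: empty(A) -> (A=0 B=0 C=0)
Step 3: fill(A) -> (A=9 B=0 C=0)
Step 4: pour(A -> B) -> (A=0 B=9 C=0)
Step 5: pour(B -> A) -> (A=9 B=0 C=0)
Step 6: fill(B) -> (A=9 B=11 C=0)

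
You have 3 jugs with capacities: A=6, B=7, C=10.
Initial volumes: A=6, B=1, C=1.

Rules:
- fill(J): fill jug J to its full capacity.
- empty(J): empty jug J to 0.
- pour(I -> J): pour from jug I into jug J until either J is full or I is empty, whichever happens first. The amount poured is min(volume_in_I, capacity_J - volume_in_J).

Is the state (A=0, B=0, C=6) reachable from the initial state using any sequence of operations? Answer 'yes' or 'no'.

Answer: yes

Derivation:
BFS from (A=6, B=1, C=1):
  1. empty(B) -> (A=6 B=0 C=1)
  2. empty(C) -> (A=6 B=0 C=0)
  3. pour(A -> C) -> (A=0 B=0 C=6)
Target reached → yes.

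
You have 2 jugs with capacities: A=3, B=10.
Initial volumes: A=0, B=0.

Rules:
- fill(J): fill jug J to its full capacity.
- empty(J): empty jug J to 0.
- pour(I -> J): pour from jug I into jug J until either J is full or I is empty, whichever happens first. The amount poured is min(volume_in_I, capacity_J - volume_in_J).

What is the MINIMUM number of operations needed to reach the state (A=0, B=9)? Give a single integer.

Answer: 6

Derivation:
BFS from (A=0, B=0). One shortest path:
  1. fill(A) -> (A=3 B=0)
  2. pour(A -> B) -> (A=0 B=3)
  3. fill(A) -> (A=3 B=3)
  4. pour(A -> B) -> (A=0 B=6)
  5. fill(A) -> (A=3 B=6)
  6. pour(A -> B) -> (A=0 B=9)
Reached target in 6 moves.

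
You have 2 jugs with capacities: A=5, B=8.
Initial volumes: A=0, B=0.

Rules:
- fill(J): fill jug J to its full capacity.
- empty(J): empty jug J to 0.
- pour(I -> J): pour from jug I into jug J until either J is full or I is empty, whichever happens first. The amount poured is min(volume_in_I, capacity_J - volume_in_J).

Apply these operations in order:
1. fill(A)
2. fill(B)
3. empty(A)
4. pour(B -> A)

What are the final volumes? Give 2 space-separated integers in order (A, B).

Step 1: fill(A) -> (A=5 B=0)
Step 2: fill(B) -> (A=5 B=8)
Step 3: empty(A) -> (A=0 B=8)
Step 4: pour(B -> A) -> (A=5 B=3)

Answer: 5 3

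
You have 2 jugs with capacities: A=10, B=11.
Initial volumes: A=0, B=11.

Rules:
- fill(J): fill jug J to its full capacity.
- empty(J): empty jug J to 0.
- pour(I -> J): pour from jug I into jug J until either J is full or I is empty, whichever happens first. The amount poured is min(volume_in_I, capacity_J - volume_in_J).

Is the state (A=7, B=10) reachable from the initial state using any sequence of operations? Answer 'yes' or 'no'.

Answer: no

Derivation:
BFS explored all 42 reachable states.
Reachable set includes: (0,0), (0,1), (0,2), (0,3), (0,4), (0,5), (0,6), (0,7), (0,8), (0,9), (0,10), (0,11) ...
Target (A=7, B=10) not in reachable set → no.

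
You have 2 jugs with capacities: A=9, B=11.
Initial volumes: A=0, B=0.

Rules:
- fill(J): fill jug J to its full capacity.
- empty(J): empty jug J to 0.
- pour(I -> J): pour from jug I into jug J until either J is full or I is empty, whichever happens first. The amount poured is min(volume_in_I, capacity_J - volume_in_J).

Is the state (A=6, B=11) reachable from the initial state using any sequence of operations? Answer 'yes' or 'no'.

BFS from (A=0, B=0):
  1. fill(B) -> (A=0 B=11)
  2. pour(B -> A) -> (A=9 B=2)
  3. empty(A) -> (A=0 B=2)
  4. pour(B -> A) -> (A=2 B=0)
  5. fill(B) -> (A=2 B=11)
  6. pour(B -> A) -> (A=9 B=4)
  7. empty(A) -> (A=0 B=4)
  8. pour(B -> A) -> (A=4 B=0)
  9. fill(B) -> (A=4 B=11)
  10. pour(B -> A) -> (A=9 B=6)
  11. empty(A) -> (A=0 B=6)
  12. pour(B -> A) -> (A=6 B=0)
  13. fill(B) -> (A=6 B=11)
Target reached → yes.

Answer: yes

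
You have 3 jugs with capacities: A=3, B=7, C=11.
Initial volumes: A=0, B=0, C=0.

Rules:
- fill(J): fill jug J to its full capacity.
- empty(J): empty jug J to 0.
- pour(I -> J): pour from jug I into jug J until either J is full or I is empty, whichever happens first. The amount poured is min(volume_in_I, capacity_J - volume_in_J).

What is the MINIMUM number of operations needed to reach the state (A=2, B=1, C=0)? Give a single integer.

BFS from (A=0, B=0, C=0). One shortest path:
  1. fill(B) -> (A=0 B=7 C=0)
  2. pour(B -> C) -> (A=0 B=0 C=7)
  3. fill(B) -> (A=0 B=7 C=7)
  4. pour(B -> A) -> (A=3 B=4 C=7)
  5. pour(A -> C) -> (A=0 B=4 C=10)
  6. pour(B -> A) -> (A=3 B=1 C=10)
  7. pour(A -> C) -> (A=2 B=1 C=11)
  8. empty(C) -> (A=2 B=1 C=0)
Reached target in 8 moves.

Answer: 8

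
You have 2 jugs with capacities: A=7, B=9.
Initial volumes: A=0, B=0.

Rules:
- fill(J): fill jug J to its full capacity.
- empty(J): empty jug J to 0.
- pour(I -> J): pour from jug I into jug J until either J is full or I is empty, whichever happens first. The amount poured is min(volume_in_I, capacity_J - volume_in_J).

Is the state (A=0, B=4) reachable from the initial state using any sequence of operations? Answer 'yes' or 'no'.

Answer: yes

Derivation:
BFS from (A=0, B=0):
  1. fill(B) -> (A=0 B=9)
  2. pour(B -> A) -> (A=7 B=2)
  3. empty(A) -> (A=0 B=2)
  4. pour(B -> A) -> (A=2 B=0)
  5. fill(B) -> (A=2 B=9)
  6. pour(B -> A) -> (A=7 B=4)
  7. empty(A) -> (A=0 B=4)
Target reached → yes.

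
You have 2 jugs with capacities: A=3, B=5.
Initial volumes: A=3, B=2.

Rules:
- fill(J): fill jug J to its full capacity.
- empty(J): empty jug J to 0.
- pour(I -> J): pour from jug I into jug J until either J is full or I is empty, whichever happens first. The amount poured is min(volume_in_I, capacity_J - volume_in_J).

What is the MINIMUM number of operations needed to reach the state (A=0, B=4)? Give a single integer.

Answer: 5

Derivation:
BFS from (A=3, B=2). One shortest path:
  1. empty(A) -> (A=0 B=2)
  2. pour(B -> A) -> (A=2 B=0)
  3. fill(B) -> (A=2 B=5)
  4. pour(B -> A) -> (A=3 B=4)
  5. empty(A) -> (A=0 B=4)
Reached target in 5 moves.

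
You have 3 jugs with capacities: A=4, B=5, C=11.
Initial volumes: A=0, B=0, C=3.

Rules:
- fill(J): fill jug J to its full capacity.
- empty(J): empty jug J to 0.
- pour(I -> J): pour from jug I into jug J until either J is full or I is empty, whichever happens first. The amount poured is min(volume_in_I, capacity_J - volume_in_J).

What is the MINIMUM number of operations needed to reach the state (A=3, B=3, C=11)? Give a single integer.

Answer: 7

Derivation:
BFS from (A=0, B=0, C=3). One shortest path:
  1. fill(A) -> (A=4 B=0 C=3)
  2. pour(A -> B) -> (A=0 B=4 C=3)
  3. fill(A) -> (A=4 B=4 C=3)
  4. pour(A -> B) -> (A=3 B=5 C=3)
  5. empty(B) -> (A=3 B=0 C=3)
  6. pour(C -> B) -> (A=3 B=3 C=0)
  7. fill(C) -> (A=3 B=3 C=11)
Reached target in 7 moves.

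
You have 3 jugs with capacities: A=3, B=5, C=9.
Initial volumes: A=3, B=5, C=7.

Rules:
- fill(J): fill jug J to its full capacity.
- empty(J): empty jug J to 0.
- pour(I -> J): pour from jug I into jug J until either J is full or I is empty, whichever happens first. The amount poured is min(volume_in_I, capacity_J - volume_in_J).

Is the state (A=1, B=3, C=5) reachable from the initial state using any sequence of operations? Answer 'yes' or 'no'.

Answer: no

Derivation:
BFS explored all 176 reachable states.
Reachable set includes: (0,0,0), (0,0,1), (0,0,2), (0,0,3), (0,0,4), (0,0,5), (0,0,6), (0,0,7), (0,0,8), (0,0,9), (0,1,0), (0,1,1) ...
Target (A=1, B=3, C=5) not in reachable set → no.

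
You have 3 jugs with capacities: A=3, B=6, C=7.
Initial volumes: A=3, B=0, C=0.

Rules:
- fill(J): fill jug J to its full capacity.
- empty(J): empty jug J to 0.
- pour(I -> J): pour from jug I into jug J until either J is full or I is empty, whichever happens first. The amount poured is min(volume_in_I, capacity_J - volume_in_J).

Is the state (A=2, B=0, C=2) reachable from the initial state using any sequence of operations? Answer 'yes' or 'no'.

BFS from (A=3, B=0, C=0):
  1. fill(B) -> (A=3 B=6 C=0)
  2. pour(B -> C) -> (A=3 B=0 C=6)
  3. pour(A -> C) -> (A=2 B=0 C=7)
  4. pour(C -> B) -> (A=2 B=6 C=1)
  5. empty(B) -> (A=2 B=0 C=1)
  6. pour(C -> B) -> (A=2 B=1 C=0)
  7. fill(C) -> (A=2 B=1 C=7)
  8. pour(C -> B) -> (A=2 B=6 C=2)
  9. empty(B) -> (A=2 B=0 C=2)
Target reached → yes.

Answer: yes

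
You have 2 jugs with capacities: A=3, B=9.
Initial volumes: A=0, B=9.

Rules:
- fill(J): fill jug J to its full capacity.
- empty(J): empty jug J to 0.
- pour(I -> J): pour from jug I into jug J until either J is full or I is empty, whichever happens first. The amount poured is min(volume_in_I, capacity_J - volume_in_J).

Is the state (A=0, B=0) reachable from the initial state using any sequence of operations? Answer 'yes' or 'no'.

BFS from (A=0, B=9):
  1. empty(B) -> (A=0 B=0)
Target reached → yes.

Answer: yes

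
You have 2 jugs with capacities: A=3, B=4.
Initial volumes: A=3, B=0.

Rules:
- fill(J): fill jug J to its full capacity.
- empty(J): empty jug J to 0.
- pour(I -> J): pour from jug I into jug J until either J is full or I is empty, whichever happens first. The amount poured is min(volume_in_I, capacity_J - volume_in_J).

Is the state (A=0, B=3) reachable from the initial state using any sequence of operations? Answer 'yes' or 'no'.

Answer: yes

Derivation:
BFS from (A=3, B=0):
  1. pour(A -> B) -> (A=0 B=3)
Target reached → yes.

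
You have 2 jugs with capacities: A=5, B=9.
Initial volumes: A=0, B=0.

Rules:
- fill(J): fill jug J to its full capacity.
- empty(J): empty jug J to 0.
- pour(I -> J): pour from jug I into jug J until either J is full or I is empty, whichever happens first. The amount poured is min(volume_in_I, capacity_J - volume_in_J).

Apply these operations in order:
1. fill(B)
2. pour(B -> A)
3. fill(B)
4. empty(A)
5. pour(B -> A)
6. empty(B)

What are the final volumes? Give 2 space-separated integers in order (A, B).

Answer: 5 0

Derivation:
Step 1: fill(B) -> (A=0 B=9)
Step 2: pour(B -> A) -> (A=5 B=4)
Step 3: fill(B) -> (A=5 B=9)
Step 4: empty(A) -> (A=0 B=9)
Step 5: pour(B -> A) -> (A=5 B=4)
Step 6: empty(B) -> (A=5 B=0)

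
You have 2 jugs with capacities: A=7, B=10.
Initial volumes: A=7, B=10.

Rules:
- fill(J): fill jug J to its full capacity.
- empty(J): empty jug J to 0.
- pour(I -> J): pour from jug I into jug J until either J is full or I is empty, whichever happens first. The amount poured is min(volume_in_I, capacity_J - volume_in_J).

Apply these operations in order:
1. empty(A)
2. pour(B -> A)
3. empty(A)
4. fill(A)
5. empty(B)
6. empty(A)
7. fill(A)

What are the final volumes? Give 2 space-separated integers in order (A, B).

Step 1: empty(A) -> (A=0 B=10)
Step 2: pour(B -> A) -> (A=7 B=3)
Step 3: empty(A) -> (A=0 B=3)
Step 4: fill(A) -> (A=7 B=3)
Step 5: empty(B) -> (A=7 B=0)
Step 6: empty(A) -> (A=0 B=0)
Step 7: fill(A) -> (A=7 B=0)

Answer: 7 0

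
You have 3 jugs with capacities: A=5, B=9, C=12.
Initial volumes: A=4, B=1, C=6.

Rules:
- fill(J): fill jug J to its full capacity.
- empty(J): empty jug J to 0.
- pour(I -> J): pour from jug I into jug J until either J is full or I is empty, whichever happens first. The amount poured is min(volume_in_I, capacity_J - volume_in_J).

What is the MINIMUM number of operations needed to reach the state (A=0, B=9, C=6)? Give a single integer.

Answer: 2

Derivation:
BFS from (A=4, B=1, C=6). One shortest path:
  1. empty(A) -> (A=0 B=1 C=6)
  2. fill(B) -> (A=0 B=9 C=6)
Reached target in 2 moves.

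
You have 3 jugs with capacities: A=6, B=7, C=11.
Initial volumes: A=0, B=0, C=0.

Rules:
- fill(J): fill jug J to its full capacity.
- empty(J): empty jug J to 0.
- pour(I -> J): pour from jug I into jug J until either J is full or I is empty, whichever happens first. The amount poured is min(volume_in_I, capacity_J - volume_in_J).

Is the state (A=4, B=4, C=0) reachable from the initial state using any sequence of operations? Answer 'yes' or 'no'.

Answer: yes

Derivation:
BFS from (A=0, B=0, C=0):
  1. fill(C) -> (A=0 B=0 C=11)
  2. pour(C -> B) -> (A=0 B=7 C=4)
  3. empty(B) -> (A=0 B=0 C=4)
  4. pour(C -> A) -> (A=4 B=0 C=0)
  5. fill(C) -> (A=4 B=0 C=11)
  6. pour(C -> B) -> (A=4 B=7 C=4)
  7. empty(B) -> (A=4 B=0 C=4)
  8. pour(C -> B) -> (A=4 B=4 C=0)
Target reached → yes.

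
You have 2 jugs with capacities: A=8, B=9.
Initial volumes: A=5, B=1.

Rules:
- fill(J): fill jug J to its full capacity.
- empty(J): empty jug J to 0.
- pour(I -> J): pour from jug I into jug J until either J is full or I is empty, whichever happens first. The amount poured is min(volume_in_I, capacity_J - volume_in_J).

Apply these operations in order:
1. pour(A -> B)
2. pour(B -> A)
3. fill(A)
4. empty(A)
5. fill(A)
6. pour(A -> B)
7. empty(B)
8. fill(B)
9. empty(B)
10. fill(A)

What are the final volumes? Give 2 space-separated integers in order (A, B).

Answer: 8 0

Derivation:
Step 1: pour(A -> B) -> (A=0 B=6)
Step 2: pour(B -> A) -> (A=6 B=0)
Step 3: fill(A) -> (A=8 B=0)
Step 4: empty(A) -> (A=0 B=0)
Step 5: fill(A) -> (A=8 B=0)
Step 6: pour(A -> B) -> (A=0 B=8)
Step 7: empty(B) -> (A=0 B=0)
Step 8: fill(B) -> (A=0 B=9)
Step 9: empty(B) -> (A=0 B=0)
Step 10: fill(A) -> (A=8 B=0)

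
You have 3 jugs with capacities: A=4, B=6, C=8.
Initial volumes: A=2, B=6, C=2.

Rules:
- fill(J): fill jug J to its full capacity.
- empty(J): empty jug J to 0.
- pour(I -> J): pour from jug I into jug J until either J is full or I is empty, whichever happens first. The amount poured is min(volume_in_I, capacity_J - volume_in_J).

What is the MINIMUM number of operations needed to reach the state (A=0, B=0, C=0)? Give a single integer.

BFS from (A=2, B=6, C=2). One shortest path:
  1. empty(A) -> (A=0 B=6 C=2)
  2. empty(B) -> (A=0 B=0 C=2)
  3. empty(C) -> (A=0 B=0 C=0)
Reached target in 3 moves.

Answer: 3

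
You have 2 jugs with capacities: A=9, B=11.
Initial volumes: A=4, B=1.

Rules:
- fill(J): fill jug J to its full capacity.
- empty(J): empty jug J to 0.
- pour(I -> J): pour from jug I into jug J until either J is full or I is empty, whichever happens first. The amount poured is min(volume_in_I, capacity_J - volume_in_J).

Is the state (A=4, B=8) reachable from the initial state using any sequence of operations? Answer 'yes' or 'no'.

BFS explored all 41 reachable states.
Reachable set includes: (0,0), (0,1), (0,2), (0,3), (0,4), (0,5), (0,6), (0,7), (0,8), (0,9), (0,10), (0,11) ...
Target (A=4, B=8) not in reachable set → no.

Answer: no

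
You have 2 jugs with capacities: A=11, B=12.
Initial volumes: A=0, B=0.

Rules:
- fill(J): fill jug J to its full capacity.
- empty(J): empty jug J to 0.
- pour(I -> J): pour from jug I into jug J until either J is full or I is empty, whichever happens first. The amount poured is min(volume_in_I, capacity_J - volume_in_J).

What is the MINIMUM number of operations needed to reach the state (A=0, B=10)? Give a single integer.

BFS from (A=0, B=0). One shortest path:
  1. fill(A) -> (A=11 B=0)
  2. pour(A -> B) -> (A=0 B=11)
  3. fill(A) -> (A=11 B=11)
  4. pour(A -> B) -> (A=10 B=12)
  5. empty(B) -> (A=10 B=0)
  6. pour(A -> B) -> (A=0 B=10)
Reached target in 6 moves.

Answer: 6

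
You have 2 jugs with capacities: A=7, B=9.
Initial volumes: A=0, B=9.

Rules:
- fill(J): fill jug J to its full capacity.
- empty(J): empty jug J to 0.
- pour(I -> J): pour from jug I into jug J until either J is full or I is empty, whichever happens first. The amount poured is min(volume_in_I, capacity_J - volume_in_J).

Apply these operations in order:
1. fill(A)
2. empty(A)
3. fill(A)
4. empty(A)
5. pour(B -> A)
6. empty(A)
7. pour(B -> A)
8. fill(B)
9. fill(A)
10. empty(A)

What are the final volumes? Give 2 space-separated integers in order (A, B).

Step 1: fill(A) -> (A=7 B=9)
Step 2: empty(A) -> (A=0 B=9)
Step 3: fill(A) -> (A=7 B=9)
Step 4: empty(A) -> (A=0 B=9)
Step 5: pour(B -> A) -> (A=7 B=2)
Step 6: empty(A) -> (A=0 B=2)
Step 7: pour(B -> A) -> (A=2 B=0)
Step 8: fill(B) -> (A=2 B=9)
Step 9: fill(A) -> (A=7 B=9)
Step 10: empty(A) -> (A=0 B=9)

Answer: 0 9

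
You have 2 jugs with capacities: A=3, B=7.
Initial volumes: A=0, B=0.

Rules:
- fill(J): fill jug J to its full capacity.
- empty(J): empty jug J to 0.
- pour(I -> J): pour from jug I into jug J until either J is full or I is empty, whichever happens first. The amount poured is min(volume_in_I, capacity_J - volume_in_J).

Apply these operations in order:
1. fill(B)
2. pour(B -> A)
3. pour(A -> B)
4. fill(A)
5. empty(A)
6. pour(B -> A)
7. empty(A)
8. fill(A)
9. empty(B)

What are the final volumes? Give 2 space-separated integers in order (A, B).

Answer: 3 0

Derivation:
Step 1: fill(B) -> (A=0 B=7)
Step 2: pour(B -> A) -> (A=3 B=4)
Step 3: pour(A -> B) -> (A=0 B=7)
Step 4: fill(A) -> (A=3 B=7)
Step 5: empty(A) -> (A=0 B=7)
Step 6: pour(B -> A) -> (A=3 B=4)
Step 7: empty(A) -> (A=0 B=4)
Step 8: fill(A) -> (A=3 B=4)
Step 9: empty(B) -> (A=3 B=0)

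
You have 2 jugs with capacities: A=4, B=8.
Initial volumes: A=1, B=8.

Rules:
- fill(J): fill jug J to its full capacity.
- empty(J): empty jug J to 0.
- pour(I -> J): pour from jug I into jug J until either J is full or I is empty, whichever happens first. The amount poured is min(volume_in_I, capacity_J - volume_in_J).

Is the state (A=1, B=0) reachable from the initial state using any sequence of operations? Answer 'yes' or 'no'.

BFS from (A=1, B=8):
  1. empty(B) -> (A=1 B=0)
Target reached → yes.

Answer: yes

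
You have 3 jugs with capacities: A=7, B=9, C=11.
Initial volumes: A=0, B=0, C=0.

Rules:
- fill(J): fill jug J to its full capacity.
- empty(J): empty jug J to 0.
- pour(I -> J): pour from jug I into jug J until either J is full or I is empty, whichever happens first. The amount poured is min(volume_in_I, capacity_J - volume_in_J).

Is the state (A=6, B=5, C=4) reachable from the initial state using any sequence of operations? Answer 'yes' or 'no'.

BFS explored all 480 reachable states.
Reachable set includes: (0,0,0), (0,0,1), (0,0,2), (0,0,3), (0,0,4), (0,0,5), (0,0,6), (0,0,7), (0,0,8), (0,0,9), (0,0,10), (0,0,11) ...
Target (A=6, B=5, C=4) not in reachable set → no.

Answer: no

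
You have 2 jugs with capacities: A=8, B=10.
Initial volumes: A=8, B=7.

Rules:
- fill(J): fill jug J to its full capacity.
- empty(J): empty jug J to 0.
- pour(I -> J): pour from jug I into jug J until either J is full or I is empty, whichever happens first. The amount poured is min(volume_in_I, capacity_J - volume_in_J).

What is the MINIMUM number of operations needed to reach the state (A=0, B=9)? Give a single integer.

BFS from (A=8, B=7). One shortest path:
  1. empty(A) -> (A=0 B=7)
  2. pour(B -> A) -> (A=7 B=0)
  3. fill(B) -> (A=7 B=10)
  4. pour(B -> A) -> (A=8 B=9)
  5. empty(A) -> (A=0 B=9)
Reached target in 5 moves.

Answer: 5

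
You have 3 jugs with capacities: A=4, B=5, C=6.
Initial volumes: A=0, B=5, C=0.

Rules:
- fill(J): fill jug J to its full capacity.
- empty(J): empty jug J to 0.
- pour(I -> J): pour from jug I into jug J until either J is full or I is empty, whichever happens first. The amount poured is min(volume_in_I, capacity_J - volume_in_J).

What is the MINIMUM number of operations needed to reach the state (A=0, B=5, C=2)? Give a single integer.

BFS from (A=0, B=5, C=0). One shortest path:
  1. fill(C) -> (A=0 B=5 C=6)
  2. pour(C -> A) -> (A=4 B=5 C=2)
  3. empty(A) -> (A=0 B=5 C=2)
Reached target in 3 moves.

Answer: 3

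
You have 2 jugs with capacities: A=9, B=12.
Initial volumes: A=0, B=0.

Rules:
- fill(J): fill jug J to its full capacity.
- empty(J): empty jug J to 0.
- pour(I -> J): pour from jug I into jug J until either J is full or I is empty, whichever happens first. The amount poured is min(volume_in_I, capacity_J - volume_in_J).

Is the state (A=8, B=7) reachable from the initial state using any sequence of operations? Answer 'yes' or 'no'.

Answer: no

Derivation:
BFS explored all 14 reachable states.
Reachable set includes: (0,0), (0,3), (0,6), (0,9), (0,12), (3,0), (3,12), (6,0), (6,12), (9,0), (9,3), (9,6) ...
Target (A=8, B=7) not in reachable set → no.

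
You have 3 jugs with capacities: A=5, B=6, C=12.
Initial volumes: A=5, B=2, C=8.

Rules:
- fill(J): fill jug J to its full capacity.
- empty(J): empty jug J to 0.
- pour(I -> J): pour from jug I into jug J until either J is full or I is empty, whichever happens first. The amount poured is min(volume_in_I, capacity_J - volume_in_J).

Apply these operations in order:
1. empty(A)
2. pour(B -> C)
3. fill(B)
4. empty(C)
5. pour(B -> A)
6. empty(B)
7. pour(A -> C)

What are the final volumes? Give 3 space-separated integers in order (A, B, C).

Step 1: empty(A) -> (A=0 B=2 C=8)
Step 2: pour(B -> C) -> (A=0 B=0 C=10)
Step 3: fill(B) -> (A=0 B=6 C=10)
Step 4: empty(C) -> (A=0 B=6 C=0)
Step 5: pour(B -> A) -> (A=5 B=1 C=0)
Step 6: empty(B) -> (A=5 B=0 C=0)
Step 7: pour(A -> C) -> (A=0 B=0 C=5)

Answer: 0 0 5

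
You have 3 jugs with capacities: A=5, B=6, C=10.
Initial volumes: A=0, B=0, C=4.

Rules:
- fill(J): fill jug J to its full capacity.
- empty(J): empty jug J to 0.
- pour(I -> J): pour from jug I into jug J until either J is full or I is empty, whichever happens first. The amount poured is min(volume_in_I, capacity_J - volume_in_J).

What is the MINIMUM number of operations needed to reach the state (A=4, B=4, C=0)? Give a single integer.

Answer: 5

Derivation:
BFS from (A=0, B=0, C=4). One shortest path:
  1. pour(C -> A) -> (A=4 B=0 C=0)
  2. fill(C) -> (A=4 B=0 C=10)
  3. pour(C -> B) -> (A=4 B=6 C=4)
  4. empty(B) -> (A=4 B=0 C=4)
  5. pour(C -> B) -> (A=4 B=4 C=0)
Reached target in 5 moves.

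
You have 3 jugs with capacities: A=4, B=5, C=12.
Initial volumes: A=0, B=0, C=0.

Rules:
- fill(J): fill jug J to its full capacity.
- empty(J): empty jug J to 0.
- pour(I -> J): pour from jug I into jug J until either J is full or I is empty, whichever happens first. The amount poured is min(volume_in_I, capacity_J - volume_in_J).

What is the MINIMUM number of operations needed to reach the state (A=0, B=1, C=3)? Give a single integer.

BFS from (A=0, B=0, C=0). One shortest path:
  1. fill(C) -> (A=0 B=0 C=12)
  2. pour(C -> A) -> (A=4 B=0 C=8)
  3. empty(A) -> (A=0 B=0 C=8)
  4. pour(C -> B) -> (A=0 B=5 C=3)
  5. pour(B -> A) -> (A=4 B=1 C=3)
  6. empty(A) -> (A=0 B=1 C=3)
Reached target in 6 moves.

Answer: 6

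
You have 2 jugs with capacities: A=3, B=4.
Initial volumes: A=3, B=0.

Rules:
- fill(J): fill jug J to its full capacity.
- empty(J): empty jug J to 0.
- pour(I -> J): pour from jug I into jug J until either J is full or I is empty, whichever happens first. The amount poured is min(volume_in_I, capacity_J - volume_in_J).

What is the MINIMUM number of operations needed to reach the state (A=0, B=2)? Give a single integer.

BFS from (A=3, B=0). One shortest path:
  1. pour(A -> B) -> (A=0 B=3)
  2. fill(A) -> (A=3 B=3)
  3. pour(A -> B) -> (A=2 B=4)
  4. empty(B) -> (A=2 B=0)
  5. pour(A -> B) -> (A=0 B=2)
Reached target in 5 moves.

Answer: 5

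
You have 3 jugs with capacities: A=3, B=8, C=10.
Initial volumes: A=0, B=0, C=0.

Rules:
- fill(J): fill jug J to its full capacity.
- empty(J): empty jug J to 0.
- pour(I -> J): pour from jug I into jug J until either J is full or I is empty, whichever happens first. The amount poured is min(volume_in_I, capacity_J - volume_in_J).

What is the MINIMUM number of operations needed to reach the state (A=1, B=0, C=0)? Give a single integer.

Answer: 5

Derivation:
BFS from (A=0, B=0, C=0). One shortest path:
  1. fill(A) -> (A=3 B=0 C=0)
  2. fill(B) -> (A=3 B=8 C=0)
  3. pour(B -> C) -> (A=3 B=0 C=8)
  4. pour(A -> C) -> (A=1 B=0 C=10)
  5. empty(C) -> (A=1 B=0 C=0)
Reached target in 5 moves.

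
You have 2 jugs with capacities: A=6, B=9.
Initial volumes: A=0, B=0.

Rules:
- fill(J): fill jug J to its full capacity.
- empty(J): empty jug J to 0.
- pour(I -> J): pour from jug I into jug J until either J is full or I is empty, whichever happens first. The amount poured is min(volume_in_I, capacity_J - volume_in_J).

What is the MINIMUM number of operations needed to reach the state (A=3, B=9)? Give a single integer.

BFS from (A=0, B=0). One shortest path:
  1. fill(A) -> (A=6 B=0)
  2. pour(A -> B) -> (A=0 B=6)
  3. fill(A) -> (A=6 B=6)
  4. pour(A -> B) -> (A=3 B=9)
Reached target in 4 moves.

Answer: 4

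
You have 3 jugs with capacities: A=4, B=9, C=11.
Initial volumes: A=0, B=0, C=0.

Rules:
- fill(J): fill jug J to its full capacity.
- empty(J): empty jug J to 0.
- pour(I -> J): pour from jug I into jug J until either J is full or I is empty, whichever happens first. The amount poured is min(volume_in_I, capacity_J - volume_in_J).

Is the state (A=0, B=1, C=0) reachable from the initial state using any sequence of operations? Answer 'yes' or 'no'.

BFS from (A=0, B=0, C=0):
  1. fill(B) -> (A=0 B=9 C=0)
  2. pour(B -> A) -> (A=4 B=5 C=0)
  3. empty(A) -> (A=0 B=5 C=0)
  4. pour(B -> A) -> (A=4 B=1 C=0)
  5. empty(A) -> (A=0 B=1 C=0)
Target reached → yes.

Answer: yes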